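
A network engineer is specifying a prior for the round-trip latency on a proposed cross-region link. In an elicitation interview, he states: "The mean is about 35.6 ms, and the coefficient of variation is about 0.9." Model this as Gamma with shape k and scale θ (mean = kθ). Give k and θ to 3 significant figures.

For Gamma(k, scale θ): mean = kθ, variance = kθ², so CV = 1/√k.
CV = 0.9, hence k = 1/CV² = 1.23.
Then θ = mean/k = 35.6/1.23 = 28.8.

k ≈ 1.23, θ ≈ 28.8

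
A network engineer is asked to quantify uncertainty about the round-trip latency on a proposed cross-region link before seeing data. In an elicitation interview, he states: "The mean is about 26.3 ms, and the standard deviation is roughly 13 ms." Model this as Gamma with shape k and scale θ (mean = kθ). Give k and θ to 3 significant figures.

k ≈ 4.09, θ ≈ 6.43

For Gamma(k, scale θ): mean = kθ, variance = kθ², so CV = 1/√k.
CV = SD/mean = 13/26.3 = 0.4943, hence k = 1/CV² = 4.09.
Then θ = mean/k = 26.3/4.09 = 6.43.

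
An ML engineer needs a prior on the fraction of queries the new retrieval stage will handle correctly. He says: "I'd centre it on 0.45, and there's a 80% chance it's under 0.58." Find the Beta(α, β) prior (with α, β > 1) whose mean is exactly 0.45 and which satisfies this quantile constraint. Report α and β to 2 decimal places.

With mean 0.45 fixed, write α = 0.45s, β = 0.55s where s = α+β.
Need P(θ < 0.58) = 0.8 under Beta(0.45s, 0.55s). Normal approximation: (q−m)/√(m(1−m)/s) ≈ z_{0.8} = 0.842, so s ≈ 0.45·0.55·(0.842)²/(0.58−0.45)² = 10.4.
At s = 10.4: P(θ<0.58) ≈ 0.800. Adjusting to match 0.8 gives s ≈ 10.36.
So α = 0.45·10.36 ≈ 4.66, β = 0.55·10.36 ≈ 5.70.

α ≈ 4.66, β ≈ 5.70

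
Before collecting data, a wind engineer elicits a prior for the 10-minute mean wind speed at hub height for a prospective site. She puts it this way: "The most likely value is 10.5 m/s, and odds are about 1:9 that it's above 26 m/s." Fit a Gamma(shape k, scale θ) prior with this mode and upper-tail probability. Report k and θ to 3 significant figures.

k ≈ 3.34, θ ≈ 4.49

Gamma(k,θ) with k>1 has mode (k−1)θ, so θ = 10.5/(k−1).
Need P(X < 26) = 0.9 with θ tied to k this way. Start at k = 2, θ = 10.5: P(X<26) ≈ 0.708.
Too low — raise k to concentrate. Iterating converges to k ≈ 3.34.
Then θ = 10.5/(3.34−1) ≈ 4.49.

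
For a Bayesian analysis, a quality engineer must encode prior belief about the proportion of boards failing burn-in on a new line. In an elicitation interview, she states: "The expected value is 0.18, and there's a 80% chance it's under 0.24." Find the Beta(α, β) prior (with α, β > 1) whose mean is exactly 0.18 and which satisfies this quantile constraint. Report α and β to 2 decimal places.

With mean 0.18 fixed, write α = 0.18s, β = 0.82s where s = α+β.
Need P(θ < 0.24) = 0.8 under Beta(0.18s, 0.82s). Normal approximation: (q−m)/√(m(1−m)/s) ≈ z_{0.8} = 0.842, so s ≈ 0.18·0.82·(0.842)²/(0.24−0.18)² = 29.0.
At s = 29.0: P(θ<0.24) ≈ 0.810. Adjusting to match 0.8 gives s ≈ 26.11.
So α = 0.18·26.11 ≈ 4.70, β = 0.82·26.11 ≈ 21.41.

α ≈ 4.70, β ≈ 21.41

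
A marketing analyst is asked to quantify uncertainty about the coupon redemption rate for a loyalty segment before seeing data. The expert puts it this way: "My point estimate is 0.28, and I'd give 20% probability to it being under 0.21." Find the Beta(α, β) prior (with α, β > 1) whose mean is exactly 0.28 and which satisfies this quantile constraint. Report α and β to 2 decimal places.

α ≈ 8.43, β ≈ 21.67

With mean 0.28 fixed, write α = 0.28s, β = 0.72s where s = α+β.
Need P(θ < 0.21) = 0.2 under Beta(0.28s, 0.72s). Normal approximation: (q−m)/√(m(1−m)/s) ≈ z_{0.2} = -0.842, so s ≈ 0.28·0.72·(-0.842)²/(0.21−0.28)² = 29.1.
At s = 29.1: P(θ<0.21) ≈ 0.204. Adjusting to match 0.2 gives s ≈ 30.10.
So α = 0.28·30.10 ≈ 8.43, β = 0.72·30.10 ≈ 21.67.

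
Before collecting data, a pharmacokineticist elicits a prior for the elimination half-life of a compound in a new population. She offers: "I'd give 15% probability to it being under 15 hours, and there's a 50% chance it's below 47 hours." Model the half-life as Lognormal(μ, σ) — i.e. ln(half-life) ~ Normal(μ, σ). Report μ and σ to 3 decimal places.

If T ~ Lognormal(μ,σ) then ln T ~ Normal(μ,σ), so the p-quantile of ln T is μ + z_p·σ.
ln(15) = 2.708 and ln(47) = 3.85; z_{0.15} = -1.036, z_{0.5} = 0.
σ = (3.85 − 2.708)/(0 − (-1.036)) = 1.102.
μ = 2.708 − (-1.036)·1.102 = 3.850.

μ ≈ 3.850, σ ≈ 1.102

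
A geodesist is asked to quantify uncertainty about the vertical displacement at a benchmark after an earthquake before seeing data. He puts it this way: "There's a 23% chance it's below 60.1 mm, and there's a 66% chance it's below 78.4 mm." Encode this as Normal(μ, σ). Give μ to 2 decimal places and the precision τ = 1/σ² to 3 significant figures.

The p-quantile of Normal(μ,σ) is μ + z_p·σ, with z_{0.23} = -0.7388 and z_{0.66} = 0.4125.
Eliminate σ: μ = (z₂·x₁ − z₁·x₂)/(z₂ − z₁) = (0.4125·60.1 − (-0.7388)·78.4)/1.151 = 71.84.
Then σ = (x₂ − x₁)/(z₂ − z₁) = (78.4 − 60.1)/1.151 = 15.89.
Precision τ = 1/σ² = 1/15.89² = 0.00396.

μ = 71.84, τ = 0.00396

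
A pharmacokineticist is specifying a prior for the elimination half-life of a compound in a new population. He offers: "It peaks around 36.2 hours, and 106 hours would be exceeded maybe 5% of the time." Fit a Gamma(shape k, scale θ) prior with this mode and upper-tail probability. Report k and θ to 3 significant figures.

k ≈ 3.3, θ ≈ 15.7

Gamma(k,θ) with k>1 has mode (k−1)θ, so θ = 36.2/(k−1).
Need P(X < 106) = 0.95 with θ tied to k this way. Start at k = 2, θ = 36.2: P(X<106) ≈ 0.790.
Too low — raise k to concentrate. Iterating converges to k ≈ 3.3.
Then θ = 36.2/(3.3−1) ≈ 15.7.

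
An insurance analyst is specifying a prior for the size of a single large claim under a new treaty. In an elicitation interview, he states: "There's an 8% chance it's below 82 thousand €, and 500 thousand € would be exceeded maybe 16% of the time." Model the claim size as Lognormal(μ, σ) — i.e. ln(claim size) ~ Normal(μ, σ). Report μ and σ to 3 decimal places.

If T ~ Lognormal(μ,σ) then ln T ~ Normal(μ,σ), so the p-quantile of ln T is μ + z_p·σ.
ln(82) = 4.407 and ln(500) = 6.215; z_{0.08} = -1.405, z_{0.84} = 0.9945.
σ = (6.215 − 4.407)/(0.9945 − (-1.405)) = 0.753.
μ = 4.407 − (-1.405)·0.753 = 5.465.

μ ≈ 5.465, σ ≈ 0.753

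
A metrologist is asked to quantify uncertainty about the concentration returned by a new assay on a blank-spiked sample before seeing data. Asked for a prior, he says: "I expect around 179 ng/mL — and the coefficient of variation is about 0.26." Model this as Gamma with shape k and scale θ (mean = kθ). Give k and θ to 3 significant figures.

For Gamma(k, scale θ): mean = kθ, variance = kθ², so CV = 1/√k.
CV = 0.26, hence k = 1/CV² = 14.8.
Then θ = mean/k = 179/14.8 = 12.1.

k ≈ 14.8, θ ≈ 12.1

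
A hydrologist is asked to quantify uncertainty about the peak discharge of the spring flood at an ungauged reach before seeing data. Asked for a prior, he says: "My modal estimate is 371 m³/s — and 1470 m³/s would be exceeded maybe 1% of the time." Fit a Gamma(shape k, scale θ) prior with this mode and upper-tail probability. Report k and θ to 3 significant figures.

k ≈ 3.21, θ ≈ 168

Gamma(k,θ) with k>1 has mode (k−1)θ, so θ = 371/(k−1).
Need P(X < 1470) = 0.99 with θ tied to k this way. Start at k = 2, θ = 371: P(X<1470) ≈ 0.906.
Too low — raise k to concentrate. Iterating converges to k ≈ 3.21.
Then θ = 371/(3.21−1) ≈ 168.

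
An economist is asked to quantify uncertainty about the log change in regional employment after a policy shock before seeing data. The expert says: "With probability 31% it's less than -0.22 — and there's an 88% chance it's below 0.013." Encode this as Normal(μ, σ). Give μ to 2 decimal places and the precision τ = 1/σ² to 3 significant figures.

μ = -0.15, τ = 51.4

The p-quantile of Normal(μ,σ) is μ + z_p·σ, with z_{0.31} = -0.4959 and z_{0.88} = 1.175.
Eliminate σ: μ = (z₂·x₁ − z₁·x₂)/(z₂ − z₁) = (1.175·-0.22 − (-0.4959)·0.013)/1.671 = -0.15.
Then σ = (x₂ − x₁)/(z₂ − z₁) = (0.013 − -0.22)/1.671 = 0.14.
Precision τ = 1/σ² = 1/0.1395² = 51.4.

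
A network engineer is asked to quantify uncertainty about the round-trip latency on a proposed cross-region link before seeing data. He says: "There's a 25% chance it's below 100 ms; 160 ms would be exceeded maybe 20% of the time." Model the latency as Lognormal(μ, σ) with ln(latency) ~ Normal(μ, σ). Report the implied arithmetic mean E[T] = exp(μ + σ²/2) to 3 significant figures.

E[T] ≈ 129 ms

If T ~ Lognormal(μ,σ) then ln T ~ Normal(μ,σ), so the p-quantile of ln T is μ + z_p·σ.
ln(100) = 4.605 and ln(160) = 5.075; z_{0.25} = -0.6745, z_{0.8} = 0.8416.
σ = (5.075 − 4.605)/(0.8416 − (-0.6745)) = 0.310.
μ = 4.605 − (-0.6745)·0.310 = 4.814.
E[T] = exp(μ + σ²/2) = exp(4.814 + 0.0481) = 129 ms.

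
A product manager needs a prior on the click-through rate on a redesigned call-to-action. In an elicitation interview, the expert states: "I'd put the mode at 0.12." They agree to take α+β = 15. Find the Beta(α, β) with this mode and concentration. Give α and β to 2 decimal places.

For α,β > 1 the Beta mode is (α−1)/(α+β−2). With α+β = 15, the mode is (α−1)/13.
Set (α−1)/13 = 0.12 → α = 1 + 0.12·13 = 2.56.
β = 15 − α = 12.44.

α = 2.56, β = 12.44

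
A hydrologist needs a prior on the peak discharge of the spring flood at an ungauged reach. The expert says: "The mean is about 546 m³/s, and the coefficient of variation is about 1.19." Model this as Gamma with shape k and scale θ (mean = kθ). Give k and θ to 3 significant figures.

k ≈ 0.706, θ ≈ 773

For Gamma(k, scale θ): mean = kθ, variance = kθ², so CV = 1/√k.
CV = 1.19, hence k = 1/CV² = 0.706.
Then θ = mean/k = 546/0.706 = 773.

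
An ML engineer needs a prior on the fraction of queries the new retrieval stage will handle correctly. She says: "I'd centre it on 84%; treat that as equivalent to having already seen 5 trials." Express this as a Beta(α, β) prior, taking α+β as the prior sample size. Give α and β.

α = 4.2, β = 0.8

Under the effective-sample-size interpretation, Beta(α, β) has prior mean α/(α+β) and prior sample size α+β.
So α+β = 5 and α/(α+β) = 0.84, giving α = 0.84·5 = 4.2 and β = 5 − 4.2 = 0.8.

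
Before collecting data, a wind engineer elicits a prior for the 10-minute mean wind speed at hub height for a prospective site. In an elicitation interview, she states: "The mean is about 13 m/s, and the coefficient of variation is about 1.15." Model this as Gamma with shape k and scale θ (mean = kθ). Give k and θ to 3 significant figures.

k ≈ 0.756, θ ≈ 17.2

For Gamma(k, scale θ): mean = kθ, variance = kθ², so CV = 1/√k.
CV = 1.15, hence k = 1/CV² = 0.756.
Then θ = mean/k = 13/0.756 = 17.2.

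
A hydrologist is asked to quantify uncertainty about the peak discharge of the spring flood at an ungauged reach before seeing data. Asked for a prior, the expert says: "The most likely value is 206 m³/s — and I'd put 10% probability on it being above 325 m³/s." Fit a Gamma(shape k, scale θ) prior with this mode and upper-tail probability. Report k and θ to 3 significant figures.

Gamma(k,θ) with k>1 has mode (k−1)θ, so θ = 206/(k−1).
Need P(X < 325) = 0.9 with θ tied to k this way. Start at k = 2, θ = 206: P(X<325) ≈ 0.468.
Too low — raise k to concentrate. Iterating converges to k ≈ 10.
Then θ = 206/(10−1) ≈ 22.8.

k ≈ 10, θ ≈ 22.8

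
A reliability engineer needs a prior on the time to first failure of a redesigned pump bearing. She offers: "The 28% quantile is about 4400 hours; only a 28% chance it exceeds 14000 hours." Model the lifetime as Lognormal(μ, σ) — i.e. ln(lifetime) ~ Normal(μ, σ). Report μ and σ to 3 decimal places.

μ ≈ 8.968, σ ≈ 0.993

If T ~ Lognormal(μ,σ) then ln T ~ Normal(μ,σ), so the p-quantile of ln T is μ + z_p·σ.
ln(4400) = 8.389 and ln(14000) = 9.547; z_{0.28} = -0.5828, z_{0.72} = 0.5828.
σ = (9.547 − 8.389)/(0.5828 − (-0.5828)) = 0.993.
μ = 8.389 − (-0.5828)·0.993 = 8.968.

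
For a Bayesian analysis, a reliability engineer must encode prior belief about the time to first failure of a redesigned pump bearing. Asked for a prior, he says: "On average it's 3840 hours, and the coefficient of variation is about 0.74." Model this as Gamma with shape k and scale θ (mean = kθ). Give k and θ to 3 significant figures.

For Gamma(k, scale θ): mean = kθ, variance = kθ², so CV = 1/√k.
CV = 0.74, hence k = 1/CV² = 1.83.
Then θ = mean/k = 3840/1.83 = 2100.

k ≈ 1.83, θ ≈ 2100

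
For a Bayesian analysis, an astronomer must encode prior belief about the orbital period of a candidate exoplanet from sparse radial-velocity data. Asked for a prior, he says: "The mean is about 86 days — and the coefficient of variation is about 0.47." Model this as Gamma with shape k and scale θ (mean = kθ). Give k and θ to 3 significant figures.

For Gamma(k, scale θ): mean = kθ, variance = kθ², so CV = 1/√k.
CV = 0.47, hence k = 1/CV² = 4.53.
Then θ = mean/k = 86/4.53 = 19.

k ≈ 4.53, θ ≈ 19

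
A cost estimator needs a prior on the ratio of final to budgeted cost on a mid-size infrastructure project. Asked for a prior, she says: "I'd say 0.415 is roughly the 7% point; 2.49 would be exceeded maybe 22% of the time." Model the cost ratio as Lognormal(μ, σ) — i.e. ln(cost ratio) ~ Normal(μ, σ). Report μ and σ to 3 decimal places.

If T ~ Lognormal(μ,σ) then ln T ~ Normal(μ,σ), so the p-quantile of ln T is μ + z_p·σ.
ln(0.415) = -0.8795 and ln(2.49) = 0.9123; z_{0.07} = -1.476, z_{0.78} = 0.7722.
σ = (0.9123 − -0.8795)/(0.7722 − (-1.476)) = 0.797.
μ = -0.8795 − (-1.476)·0.797 = 0.297.

μ ≈ 0.297, σ ≈ 0.797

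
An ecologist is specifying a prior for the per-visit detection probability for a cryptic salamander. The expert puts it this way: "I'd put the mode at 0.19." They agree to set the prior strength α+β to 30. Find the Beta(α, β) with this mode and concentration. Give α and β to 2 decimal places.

α = 6.32, β = 23.68

For α,β > 1 the Beta mode is (α−1)/(α+β−2). With α+β = 30, the mode is (α−1)/28.
Set (α−1)/28 = 0.19 → α = 1 + 0.19·28 = 6.32.
β = 30 − α = 23.68.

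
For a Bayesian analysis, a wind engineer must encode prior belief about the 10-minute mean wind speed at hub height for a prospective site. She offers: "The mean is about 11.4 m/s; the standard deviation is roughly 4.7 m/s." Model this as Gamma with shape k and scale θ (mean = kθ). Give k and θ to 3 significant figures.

k ≈ 5.88, θ ≈ 1.94

For Gamma(k, scale θ): mean = kθ, variance = kθ², so CV = 1/√k.
CV = SD/mean = 4.7/11.4 = 0.4123, hence k = 1/CV² = 5.88.
Then θ = mean/k = 11.4/5.88 = 1.94.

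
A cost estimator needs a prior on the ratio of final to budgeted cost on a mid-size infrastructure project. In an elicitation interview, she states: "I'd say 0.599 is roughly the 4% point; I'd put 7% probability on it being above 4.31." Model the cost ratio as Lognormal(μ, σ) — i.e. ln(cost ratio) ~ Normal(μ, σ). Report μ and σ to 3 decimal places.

If T ~ Lognormal(μ,σ) then ln T ~ Normal(μ,σ), so the p-quantile of ln T is μ + z_p·σ.
ln(0.599) = -0.5125 and ln(4.31) = 1.461; z_{0.04} = -1.751, z_{0.93} = 1.476.
σ = (1.461 − -0.5125)/(1.476 − (-1.751)) = 0.612.
μ = -0.5125 − (-1.751)·0.612 = 0.558.

μ ≈ 0.558, σ ≈ 0.612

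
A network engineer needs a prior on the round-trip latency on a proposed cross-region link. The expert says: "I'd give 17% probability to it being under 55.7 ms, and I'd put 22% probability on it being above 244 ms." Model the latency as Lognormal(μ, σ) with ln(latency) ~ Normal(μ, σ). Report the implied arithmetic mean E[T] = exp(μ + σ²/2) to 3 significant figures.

If T ~ Lognormal(μ,σ) then ln T ~ Normal(μ,σ), so the p-quantile of ln T is μ + z_p·σ.
ln(55.7) = 4.02 and ln(244) = 5.497; z_{0.17} = -0.9542, z_{0.78} = 0.7722.
σ = (5.497 − 4.02)/(0.7722 − (-0.9542)) = 0.856.
μ = 4.02 − (-0.9542)·0.856 = 4.836.
E[T] = exp(μ + σ²/2) = exp(4.836 + 0.3661) = 182 ms.

E[T] ≈ 182 ms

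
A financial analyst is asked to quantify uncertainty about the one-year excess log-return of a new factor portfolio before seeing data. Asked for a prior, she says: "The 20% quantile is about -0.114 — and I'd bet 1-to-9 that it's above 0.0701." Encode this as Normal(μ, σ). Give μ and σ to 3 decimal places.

The p-quantile of Normal(μ,σ) is μ + z_p·σ, with z_{0.2} = -0.8416 and z_{0.9} = 1.282.
Eliminate σ: μ = (z₂·x₁ − z₁·x₂)/(z₂ − z₁) = (1.282·-0.114 − (-0.8416)·0.0701)/2.123 = -0.041.
Then σ = (x₂ − x₁)/(z₂ − z₁) = (0.0701 − -0.114)/2.123 = 0.087.

μ = -0.041, σ = 0.087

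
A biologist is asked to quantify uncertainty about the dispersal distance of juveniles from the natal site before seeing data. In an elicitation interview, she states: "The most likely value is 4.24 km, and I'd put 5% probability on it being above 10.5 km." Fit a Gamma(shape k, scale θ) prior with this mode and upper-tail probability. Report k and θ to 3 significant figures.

Gamma(k,θ) with k>1 has mode (k−1)θ, so θ = 4.24/(k−1).
Need P(X < 10.5) = 0.95 with θ tied to k this way. Start at k = 2, θ = 4.24: P(X<10.5) ≈ 0.708.
Too low — raise k to concentrate. Iterating converges to k ≈ 4.31.
Then θ = 4.24/(4.31−1) ≈ 1.28.

k ≈ 4.31, θ ≈ 1.28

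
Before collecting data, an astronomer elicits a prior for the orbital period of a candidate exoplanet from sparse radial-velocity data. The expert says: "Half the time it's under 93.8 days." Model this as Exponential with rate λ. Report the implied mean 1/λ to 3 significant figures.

mean ≈ 135 days

Exponential median = ln 2 / λ, so λ = ln 2 / 93.8 = 0.00739.
Mean = 1/λ = 135 days.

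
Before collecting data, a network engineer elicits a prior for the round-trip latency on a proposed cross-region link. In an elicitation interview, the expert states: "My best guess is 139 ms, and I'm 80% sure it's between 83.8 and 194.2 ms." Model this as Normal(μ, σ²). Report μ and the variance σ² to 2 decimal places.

A symmetric 80% interval runs μ ± z·σ with z = 1.282.
Half-width = 55.2, so σ = 55.2/1.282 = 43.073 and σ² = 1855.27.
μ is the stated best guess, 139.00.

μ = 139.00, σ² = 1855.27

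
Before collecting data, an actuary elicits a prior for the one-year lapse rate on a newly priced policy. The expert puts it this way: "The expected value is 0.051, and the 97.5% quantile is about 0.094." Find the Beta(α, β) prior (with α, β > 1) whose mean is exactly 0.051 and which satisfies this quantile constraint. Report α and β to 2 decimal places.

α ≈ 6.82, β ≈ 126.91

With mean 0.051 fixed, write α = 0.051s, β = 0.949s where s = α+β.
Need P(θ < 0.094) = 0.975 under Beta(0.051s, 0.949s). Normal approximation: (q−m)/√(m(1−m)/s) ≈ z_{0.975} = 1.96, so s ≈ 0.051·0.949·(1.96)²/(0.094−0.051)² = 100.6.
At s = 100.6: P(θ<0.094) ≈ 0.958. Adjusting to match 0.975 gives s ≈ 133.74.
So α = 0.051·133.74 ≈ 6.82, β = 0.949·133.74 ≈ 126.91.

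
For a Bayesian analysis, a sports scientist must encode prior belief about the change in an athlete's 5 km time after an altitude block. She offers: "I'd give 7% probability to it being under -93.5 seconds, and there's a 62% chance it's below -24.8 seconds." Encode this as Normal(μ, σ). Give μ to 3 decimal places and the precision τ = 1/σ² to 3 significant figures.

μ = -36.582, τ = 0.000672

For Normal(μ,σ), the p-quantile is μ + z_p·σ. Here z_{0.07} = -1.476, z_{0.62} = 0.3055.
So -93.5 = μ − 1.476σ and -24.8 = μ + 0.3055σ.
Subtracting: σ = (-24.8 − -93.5)/(0.3055 − (-1.476)) = 38.568.
Then μ = -93.5 − (-1.476)·38.568 = -36.582.
Precision τ = 1/σ² = 1/38.57² = 0.000672.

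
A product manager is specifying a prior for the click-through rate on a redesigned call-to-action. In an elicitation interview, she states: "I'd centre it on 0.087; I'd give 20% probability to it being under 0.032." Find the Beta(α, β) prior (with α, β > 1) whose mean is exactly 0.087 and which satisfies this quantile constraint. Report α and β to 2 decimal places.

α ≈ 1.57, β ≈ 16.45

With mean 0.087 fixed, write α = 0.087s, β = 0.913s where s = α+β.
Need P(θ < 0.032) = 0.2 under Beta(0.087s, 0.913s). Normal approximation: (q−m)/√(m(1−m)/s) ≈ z_{0.2} = -0.842, so s ≈ 0.087·0.913·(-0.842)²/(0.032−0.087)² = 18.6.
At s = 18.6: P(θ<0.032) ≈ 0.194. Adjusting to match 0.2 gives s ≈ 18.02.
So α = 0.087·18.02 ≈ 1.57, β = 0.913·18.02 ≈ 16.45.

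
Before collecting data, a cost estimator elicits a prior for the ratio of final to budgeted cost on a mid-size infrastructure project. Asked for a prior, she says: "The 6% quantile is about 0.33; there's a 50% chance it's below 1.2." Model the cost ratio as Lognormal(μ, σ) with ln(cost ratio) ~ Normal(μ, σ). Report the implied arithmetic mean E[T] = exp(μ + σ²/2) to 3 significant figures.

E[T] ≈ 1.69

If T ~ Lognormal(μ,σ) then ln T ~ Normal(μ,σ), so the p-quantile of ln T is μ + z_p·σ.
ln(0.33) = -1.109 and ln(1.2) = 0.1823; z_{0.06} = -1.555, z_{0.5} = 0.
σ = (0.1823 − -1.109)/(0 − (-1.555)) = 0.830.
μ = -1.109 − (-1.555)·0.830 = 0.182.
E[T] = exp(μ + σ²/2) = exp(0.182 + 0.3447) = 1.69.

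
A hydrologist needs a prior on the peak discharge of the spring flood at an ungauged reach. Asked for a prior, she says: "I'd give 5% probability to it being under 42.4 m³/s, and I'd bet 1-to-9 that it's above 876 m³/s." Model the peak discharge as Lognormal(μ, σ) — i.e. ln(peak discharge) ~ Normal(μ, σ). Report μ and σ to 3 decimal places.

If T ~ Lognormal(μ,σ) then ln T ~ Normal(μ,σ), so the p-quantile of ln T is μ + z_p·σ.
ln(42.4) = 3.747 and ln(876) = 6.775; z_{0.05} = -1.645, z_{0.9} = 1.282.
σ = (6.775 − 3.747)/(1.282 − (-1.645)) = 1.035.
μ = 3.747 − (-1.645)·1.035 = 5.449.

μ ≈ 5.449, σ ≈ 1.035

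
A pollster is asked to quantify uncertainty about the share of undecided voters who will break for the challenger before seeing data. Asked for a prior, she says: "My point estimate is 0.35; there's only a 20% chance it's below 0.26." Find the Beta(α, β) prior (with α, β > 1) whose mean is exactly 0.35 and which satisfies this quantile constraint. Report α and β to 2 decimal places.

α ≈ 7.17, β ≈ 13.32

With mean 0.35 fixed, write α = 0.35s, β = 0.65s where s = α+β.
Need P(θ < 0.26) = 0.2 under Beta(0.35s, 0.65s). Normal approximation: (q−m)/√(m(1−m)/s) ≈ z_{0.2} = -0.842, so s ≈ 0.35·0.65·(-0.842)²/(0.26−0.35)² = 19.9.
At s = 19.9: P(θ<0.26) ≈ 0.204. Adjusting to match 0.2 gives s ≈ 20.49.
So α = 0.35·20.49 ≈ 7.17, β = 0.65·20.49 ≈ 13.32.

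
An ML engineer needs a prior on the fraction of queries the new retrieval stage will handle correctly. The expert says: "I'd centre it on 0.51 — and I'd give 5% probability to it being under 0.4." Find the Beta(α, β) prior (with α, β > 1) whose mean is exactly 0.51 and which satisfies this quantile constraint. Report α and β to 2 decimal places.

α ≈ 28.16, β ≈ 27.06

With mean 0.51 fixed, write α = 0.51s, β = 0.49s where s = α+β.
Need P(θ < 0.4) = 0.05 under Beta(0.51s, 0.49s). Normal approximation: (q−m)/√(m(1−m)/s) ≈ z_{0.05} = -1.64, so s ≈ 0.51·0.49·(-1.64)²/(0.4−0.51)² = 55.9.
At s = 55.9: P(θ<0.4) ≈ 0.049. Adjusting to match 0.05 gives s ≈ 55.22.
So α = 0.51·55.22 ≈ 28.16, β = 0.49·55.22 ≈ 27.06.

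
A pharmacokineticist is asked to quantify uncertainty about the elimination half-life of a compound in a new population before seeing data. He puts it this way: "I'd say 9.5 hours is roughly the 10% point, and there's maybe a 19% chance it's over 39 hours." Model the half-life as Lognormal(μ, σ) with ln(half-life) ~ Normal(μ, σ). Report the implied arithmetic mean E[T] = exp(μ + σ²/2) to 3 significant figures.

If T ~ Lognormal(μ,σ) then ln T ~ Normal(μ,σ), so the p-quantile of ln T is μ + z_p·σ.
ln(9.5) = 2.251 and ln(39) = 3.664; z_{0.1} = -1.282, z_{0.81} = 0.8779.
σ = (3.664 − 2.251)/(0.8779 − (-1.282)) = 0.654.
μ = 2.251 − (-1.282)·0.654 = 3.089.
E[T] = exp(μ + σ²/2) = exp(3.089 + 0.2139) = 27.2 hours.

E[T] ≈ 27.2 hours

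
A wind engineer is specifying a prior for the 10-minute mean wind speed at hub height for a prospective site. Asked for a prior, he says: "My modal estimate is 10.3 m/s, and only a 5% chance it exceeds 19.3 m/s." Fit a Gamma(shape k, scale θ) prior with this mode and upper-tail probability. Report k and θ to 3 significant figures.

k ≈ 8.05, θ ≈ 1.46

Gamma(k,θ) with k>1 has mode (k−1)θ, so θ = 10.3/(k−1).
Need P(X < 19.3) = 0.95 with θ tied to k this way. Start at k = 2, θ = 10.3: P(X<19.3) ≈ 0.559.
Too low — raise k to concentrate. Iterating converges to k ≈ 8.05.
Then θ = 10.3/(8.05−1) ≈ 1.46.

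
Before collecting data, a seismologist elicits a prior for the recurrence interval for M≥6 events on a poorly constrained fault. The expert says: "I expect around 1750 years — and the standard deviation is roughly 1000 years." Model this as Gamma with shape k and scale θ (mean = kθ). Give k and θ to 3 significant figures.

For Gamma(k, scale θ): mean = kθ, variance = kθ², so CV = 1/√k.
CV = SD/mean = 1000/1750 = 0.5714, hence k = 1/CV² = 3.06.
Then θ = mean/k = 1750/3.06 = 571.

k ≈ 3.06, θ ≈ 571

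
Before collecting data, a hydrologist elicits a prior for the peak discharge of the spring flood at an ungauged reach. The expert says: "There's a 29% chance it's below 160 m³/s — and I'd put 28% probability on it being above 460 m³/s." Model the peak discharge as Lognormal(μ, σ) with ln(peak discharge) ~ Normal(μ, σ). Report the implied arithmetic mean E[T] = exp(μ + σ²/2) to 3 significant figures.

If T ~ Lognormal(μ,σ) then ln T ~ Normal(μ,σ), so the p-quantile of ln T is μ + z_p·σ.
ln(160) = 5.075 and ln(460) = 6.131; z_{0.29} = -0.5534, z_{0.72} = 0.5828.
σ = (6.131 − 5.075)/(0.5828 − (-0.5534)) = 0.929.
μ = 5.075 − (-0.5534)·0.929 = 5.590.
E[T] = exp(μ + σ²/2) = exp(5.590 + 0.4319) = 412 m³/s.

E[T] ≈ 412 m³/s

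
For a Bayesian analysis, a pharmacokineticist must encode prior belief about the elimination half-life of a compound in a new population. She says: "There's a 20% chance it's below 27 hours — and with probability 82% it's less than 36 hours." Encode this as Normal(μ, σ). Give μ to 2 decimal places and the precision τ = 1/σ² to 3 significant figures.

For Normal(μ,σ), the p-quantile is μ + z_p·σ. Here z_{0.2} = -0.8416, z_{0.82} = 0.9154.
So 27 = μ − 0.8416σ and 36 = μ + 0.9154σ.
Subtracting: σ = (36 − 27)/(0.9154 − (-0.8416)) = 5.12.
Then μ = 27 − (-0.8416)·5.12 = 31.31.
Precision τ = 1/σ² = 1/5.122² = 0.0381.

μ = 31.31, τ = 0.0381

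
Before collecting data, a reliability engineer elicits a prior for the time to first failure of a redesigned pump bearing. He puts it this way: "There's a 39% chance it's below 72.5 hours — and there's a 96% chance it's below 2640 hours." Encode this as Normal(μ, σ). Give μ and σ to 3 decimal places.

The p-quantile of Normal(μ,σ) is μ + z_p·σ, with z_{0.39} = -0.2793 and z_{0.96} = 1.751.
Eliminate σ: μ = (z₂·x₁ − z₁·x₂)/(z₂ − z₁) = (1.751·72.5 − (-0.2793)·2640)/2.03 = 425.776.
Then σ = (x₂ − x₁)/(z₂ − z₁) = (2640 − 72.5)/2.03 = 1264.775.

μ = 425.776, σ = 1264.775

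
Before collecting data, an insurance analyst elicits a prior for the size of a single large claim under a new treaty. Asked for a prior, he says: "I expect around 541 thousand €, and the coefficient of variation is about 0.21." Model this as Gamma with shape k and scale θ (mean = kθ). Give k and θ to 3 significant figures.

k ≈ 22.7, θ ≈ 23.9

For Gamma(k, scale θ): mean = kθ, variance = kθ², so CV = 1/√k.
CV = 0.21, hence k = 1/CV² = 22.7.
Then θ = mean/k = 541/22.7 = 23.9.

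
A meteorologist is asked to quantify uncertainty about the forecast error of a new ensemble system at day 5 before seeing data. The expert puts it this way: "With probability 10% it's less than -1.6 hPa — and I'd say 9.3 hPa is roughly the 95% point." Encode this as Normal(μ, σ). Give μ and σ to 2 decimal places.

μ = 3.17, σ = 3.72

The p-quantile of Normal(μ,σ) is μ + z_p·σ, with z_{0.1} = -1.282 and z_{0.95} = 1.645.
Eliminate σ: μ = (z₂·x₁ − z₁·x₂)/(z₂ − z₁) = (1.645·-1.6 − (-1.282)·9.3)/2.926 = 3.17.
Then σ = (x₂ − x₁)/(z₂ − z₁) = (9.3 − -1.6)/2.926 = 3.72.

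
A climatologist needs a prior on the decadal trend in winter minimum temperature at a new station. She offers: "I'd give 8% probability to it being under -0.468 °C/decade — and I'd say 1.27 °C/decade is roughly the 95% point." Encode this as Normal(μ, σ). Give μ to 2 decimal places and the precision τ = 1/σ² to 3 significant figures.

The p-quantile of Normal(μ,σ) is μ + z_p·σ, with z_{0.08} = -1.405 and z_{0.95} = 1.645.
Eliminate σ: μ = (z₂·x₁ − z₁·x₂)/(z₂ − z₁) = (1.645·-0.468 − (-1.405)·1.27)/3.05 = 0.33.
Then σ = (x₂ − x₁)/(z₂ − z₁) = (1.27 − -0.468)/3.05 = 0.57.
Precision τ = 1/σ² = 1/0.5699² = 3.08.

μ = 0.33, τ = 3.08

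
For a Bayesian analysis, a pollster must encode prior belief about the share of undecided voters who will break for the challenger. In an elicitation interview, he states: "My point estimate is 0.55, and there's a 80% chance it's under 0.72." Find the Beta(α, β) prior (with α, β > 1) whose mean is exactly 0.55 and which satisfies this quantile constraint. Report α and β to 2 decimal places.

α ≈ 3.44, β ≈ 2.81

With mean 0.55 fixed, write α = 0.55s, β = 0.45s where s = α+β.
Need P(θ < 0.72) = 0.8 under Beta(0.55s, 0.45s). Normal approximation: (q−m)/√(m(1−m)/s) ≈ z_{0.8} = 0.842, so s ≈ 0.55·0.45·(0.842)²/(0.72−0.55)² = 6.1.
At s = 6.1: P(θ<0.72) ≈ 0.796. Adjusting to match 0.8 gives s ≈ 6.25.
So α = 0.55·6.25 ≈ 3.44, β = 0.45·6.25 ≈ 2.81.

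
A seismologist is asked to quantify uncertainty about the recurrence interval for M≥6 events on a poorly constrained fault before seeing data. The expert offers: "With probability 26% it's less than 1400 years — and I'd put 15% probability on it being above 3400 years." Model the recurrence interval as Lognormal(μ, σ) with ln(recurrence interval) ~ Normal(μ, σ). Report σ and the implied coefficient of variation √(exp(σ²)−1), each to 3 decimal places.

If T ~ Lognormal(μ,σ) then ln T ~ Normal(μ,σ), so the p-quantile of ln T is μ + z_p·σ.
ln(1400) = 7.244 and ln(3400) = 8.132; z_{0.26} = -0.6433, z_{0.85} = 1.036.
σ = (8.132 − 7.244)/(1.036 − (-0.6433)) = 0.528.
μ = 7.244 − (-0.6433)·0.528 = 7.584.
CV = √(exp(σ²)−1) = √(exp(0.2790)−1) = 0.567.

σ ≈ 0.528, CV ≈ 0.567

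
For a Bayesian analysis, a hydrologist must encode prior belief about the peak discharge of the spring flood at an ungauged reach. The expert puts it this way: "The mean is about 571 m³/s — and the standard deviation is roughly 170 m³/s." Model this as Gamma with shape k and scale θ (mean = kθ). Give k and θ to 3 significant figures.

k ≈ 11.3, θ ≈ 50.6

For Gamma(k, scale θ): mean = kθ, variance = kθ², so CV = 1/√k.
CV = SD/mean = 170/571 = 0.2977, hence k = 1/CV² = 11.3.
Then θ = mean/k = 571/11.3 = 50.6.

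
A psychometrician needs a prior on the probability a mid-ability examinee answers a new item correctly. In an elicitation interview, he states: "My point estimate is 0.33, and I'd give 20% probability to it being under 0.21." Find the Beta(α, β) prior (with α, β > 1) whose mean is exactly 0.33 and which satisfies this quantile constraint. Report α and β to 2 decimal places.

With mean 0.33 fixed, write α = 0.33s, β = 0.67s where s = α+β.
Need P(θ < 0.21) = 0.2 under Beta(0.33s, 0.67s). Normal approximation: (q−m)/√(m(1−m)/s) ≈ z_{0.2} = -0.842, so s ≈ 0.33·0.67·(-0.842)²/(0.21−0.33)² = 10.9.
At s = 10.9: P(θ<0.21) ≈ 0.205. Adjusting to match 0.2 gives s ≈ 11.28.
So α = 0.33·11.28 ≈ 3.72, β = 0.67·11.28 ≈ 7.56.

α ≈ 3.72, β ≈ 7.56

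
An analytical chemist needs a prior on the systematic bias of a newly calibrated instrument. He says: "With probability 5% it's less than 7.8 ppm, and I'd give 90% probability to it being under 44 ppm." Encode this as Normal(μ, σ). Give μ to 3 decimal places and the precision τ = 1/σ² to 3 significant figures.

μ = 28.147, τ = 0.00654

For Normal(μ,σ), the p-quantile is μ + z_p·σ. Here z_{0.05} = -1.645, z_{0.9} = 1.282.
So 7.8 = μ − 1.645σ and 44 = μ + 1.282σ.
Subtracting: σ = (44 − 7.8)/(1.282 − (-1.645)) = 12.370.
Then μ = 7.8 − (-1.645)·12.370 = 28.147.
Precision τ = 1/σ² = 1/12.37² = 0.00654.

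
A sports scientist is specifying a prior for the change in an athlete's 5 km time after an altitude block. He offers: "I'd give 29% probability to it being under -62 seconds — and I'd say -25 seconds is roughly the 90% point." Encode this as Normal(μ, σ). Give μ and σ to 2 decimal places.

The p-quantile of Normal(μ,σ) is μ + z_p·σ, with z_{0.29} = -0.5534 and z_{0.9} = 1.282.
Eliminate σ: μ = (z₂·x₁ − z₁·x₂)/(z₂ − z₁) = (1.282·-62 − (-0.5534)·-25)/1.835 = -50.84.
Then σ = (x₂ − x₁)/(z₂ − z₁) = (-25 − -62)/1.835 = 20.16.

μ = -50.84, σ = 20.16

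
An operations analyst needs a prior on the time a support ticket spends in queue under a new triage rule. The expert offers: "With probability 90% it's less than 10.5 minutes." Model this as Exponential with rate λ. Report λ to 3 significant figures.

λ ≈ 0.219

P(T < 10.5) = 1 − e^(−λ·10.5) = 0.9, so λ = −ln(1−0.9)/10.5 = −ln(0.1)/10.5 = 0.219.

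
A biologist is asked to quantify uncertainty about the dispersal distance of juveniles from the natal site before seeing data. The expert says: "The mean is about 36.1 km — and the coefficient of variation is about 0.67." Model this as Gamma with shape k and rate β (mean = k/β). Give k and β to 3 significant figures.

k ≈ 2.23, β ≈ 0.0617

For Gamma(k, rate β): mean = k/β, variance = k/β², so CV = 1/√k.
CV = 0.67, hence k = 1/CV² = 2.23.
Then β = k/mean = 2.23/36.1 = 0.0617.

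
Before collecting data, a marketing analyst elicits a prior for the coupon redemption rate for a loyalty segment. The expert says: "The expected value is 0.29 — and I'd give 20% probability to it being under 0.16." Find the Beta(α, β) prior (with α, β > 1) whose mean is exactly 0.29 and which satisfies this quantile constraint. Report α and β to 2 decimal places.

α ≈ 2.59, β ≈ 6.35

With mean 0.29 fixed, write α = 0.29s, β = 0.71s where s = α+β.
Need P(θ < 0.16) = 0.2 under Beta(0.29s, 0.71s). Normal approximation: (q−m)/√(m(1−m)/s) ≈ z_{0.2} = -0.842, so s ≈ 0.29·0.71·(-0.842)²/(0.16−0.29)² = 8.6.
At s = 8.6: P(θ<0.16) ≈ 0.206. Adjusting to match 0.2 gives s ≈ 8.94.
So α = 0.29·8.94 ≈ 2.59, β = 0.71·8.94 ≈ 6.35.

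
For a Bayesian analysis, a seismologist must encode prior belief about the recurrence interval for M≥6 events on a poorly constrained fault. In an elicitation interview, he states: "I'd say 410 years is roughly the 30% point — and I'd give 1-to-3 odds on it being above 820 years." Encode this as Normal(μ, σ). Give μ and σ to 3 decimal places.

For Normal(μ,σ), the p-quantile is μ + z_p·σ. Here z_{0.3} = -0.5244, z_{0.75} = 0.6745.
So 410 = μ − 0.5244σ and 820 = μ + 0.6745σ.
Subtracting: σ = (820 − 410)/(0.6745 − (-0.5244)) = 341.983.
Then μ = 410 − (-0.5244)·341.983 = 589.336.

μ = 589.336, σ = 341.983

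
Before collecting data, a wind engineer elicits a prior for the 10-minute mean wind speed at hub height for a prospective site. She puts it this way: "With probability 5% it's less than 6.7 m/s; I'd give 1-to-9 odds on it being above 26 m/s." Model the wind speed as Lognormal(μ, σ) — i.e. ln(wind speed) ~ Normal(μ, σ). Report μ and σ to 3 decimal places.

μ ≈ 2.664, σ ≈ 0.463

If T ~ Lognormal(μ,σ) then ln T ~ Normal(μ,σ), so the p-quantile of ln T is μ + z_p·σ.
ln(6.7) = 1.902 and ln(26) = 3.258; z_{0.05} = -1.645, z_{0.9} = 1.282.
σ = (3.258 − 1.902)/(1.282 − (-1.645)) = 0.463.
μ = 1.902 − (-1.645)·0.463 = 2.664.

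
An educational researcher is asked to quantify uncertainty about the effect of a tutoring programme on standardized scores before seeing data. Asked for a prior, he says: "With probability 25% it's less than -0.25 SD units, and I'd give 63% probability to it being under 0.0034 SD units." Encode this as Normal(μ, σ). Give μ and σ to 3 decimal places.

For Normal(μ,σ), the p-quantile is μ + z_p·σ. Here z_{0.25} = -0.6745, z_{0.63} = 0.3319.
So -0.25 = μ − 0.6745σ and 0.0034 = μ + 0.3319σ.
Subtracting: σ = (0.0034 − -0.25)/(0.3319 − (-0.6745)) = 0.252.
Then μ = -0.25 − (-0.6745)·0.252 = -0.080.

μ = -0.080, σ = 0.252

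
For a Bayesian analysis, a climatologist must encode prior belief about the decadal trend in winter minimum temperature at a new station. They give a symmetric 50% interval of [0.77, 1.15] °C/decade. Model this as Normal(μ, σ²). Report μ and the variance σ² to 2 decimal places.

A symmetric 50% interval runs μ ± z·σ with z = 0.6745.
Half-width = 0.19, so σ = 0.19/0.6745 = 0.282 and σ² = 0.08.
μ is the interval midpoint, 0.96.

μ = 0.96, σ² = 0.08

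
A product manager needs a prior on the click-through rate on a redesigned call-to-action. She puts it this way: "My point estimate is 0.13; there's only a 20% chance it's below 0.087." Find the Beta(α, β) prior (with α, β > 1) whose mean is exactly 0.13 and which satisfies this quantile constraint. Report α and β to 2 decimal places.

α ≈ 5.84, β ≈ 39.11

With mean 0.13 fixed, write α = 0.13s, β = 0.87s where s = α+β.
Need P(θ < 0.087) = 0.2 under Beta(0.13s, 0.87s). Normal approximation: (q−m)/√(m(1−m)/s) ≈ z_{0.2} = -0.842, so s ≈ 0.13·0.87·(-0.842)²/(0.087−0.13)² = 43.3.
At s = 43.3: P(θ<0.087) ≈ 0.206. Adjusting to match 0.2 gives s ≈ 44.95.
So α = 0.13·44.95 ≈ 5.84, β = 0.87·44.95 ≈ 39.11.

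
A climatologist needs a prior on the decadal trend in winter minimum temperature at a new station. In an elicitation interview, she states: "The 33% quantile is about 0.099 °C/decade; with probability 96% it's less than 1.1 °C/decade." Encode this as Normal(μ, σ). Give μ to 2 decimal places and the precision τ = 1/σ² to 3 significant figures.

μ = 0.30, τ = 4.79

The p-quantile of Normal(μ,σ) is μ + z_p·σ, with z_{0.33} = -0.4399 and z_{0.96} = 1.751.
Eliminate σ: μ = (z₂·x₁ − z₁·x₂)/(z₂ − z₁) = (1.751·0.099 − (-0.4399)·1.1)/2.191 = 0.30.
Then σ = (x₂ − x₁)/(z₂ − z₁) = (1.1 − 0.099)/2.191 = 0.46.
Precision τ = 1/σ² = 1/0.457² = 4.79.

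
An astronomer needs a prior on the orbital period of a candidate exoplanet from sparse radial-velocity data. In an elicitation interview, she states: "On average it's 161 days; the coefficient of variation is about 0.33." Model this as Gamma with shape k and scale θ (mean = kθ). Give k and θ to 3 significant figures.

For Gamma(k, scale θ): mean = kθ, variance = kθ², so CV = 1/√k.
CV = 0.33, hence k = 1/CV² = 9.18.
Then θ = mean/k = 161/9.18 = 17.5.

k ≈ 9.18, θ ≈ 17.5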